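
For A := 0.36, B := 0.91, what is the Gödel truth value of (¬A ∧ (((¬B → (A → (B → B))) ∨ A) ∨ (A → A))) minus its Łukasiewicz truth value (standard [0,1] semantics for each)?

-0.64

Gödel evaluation:
  ¬A: Gödel ¬ of 0.36 = 0 (operand ≠ 0)
  ¬B: Gödel ¬ of 0.91 = 0 (operand ≠ 0)
  (B → B): 0.91 ≤ 0.91, so result = 1
  (A → (B → B)): 0.36 ≤ 1, so result = 1
  (¬B → (A → (B → B))): 0 ≤ 1, so result = 1
  ((¬B → (A → (B → B))) ∨ A) = max(1, 0.36) = 1
  (A → A): 0.36 ≤ 0.36, so result = 1
  (((¬B → (A → (B → B))) ∨ A) ∨ (A → A)) = max(1, 1) = 1
  (¬A ∧ (((¬B → (A → (B → B))) ∨ A) ∨ (A → A))) = min(0, 1) = 0
  Gödel value = 0
Łukasiewicz evaluation:
  ¬A: Łukasiewicz ¬ gives 1 − 0.36 = 0.64
  ¬B: Łukasiewicz ¬ gives 1 − 0.91 = 0.09
  (B → B): min(1, 1 − 0.91 + 0.91) = 1
  (A → (B → B)): min(1, 1 − 0.36 + 1) = 1
  (¬B → (A → (B → B))): min(1, 1 − 0.09 + 1) = 1
  ((¬B → (A → (B → B))) ∨ A) = max(1, 0.36) = 1
  (A → A): min(1, 1 − 0.36 + 0.36) = 1
  (((¬B → (A → (B → B))) ∨ A) ∨ (A → A)) = max(1, 1) = 1
  (¬A ∧ (((¬B → (A → (B → B))) ∨ A) ∨ (A → A))) = min(0.64, 1) = 0.64
  Łukasiewicz value = 0.64
Difference: 0 − 0.64 = -0.64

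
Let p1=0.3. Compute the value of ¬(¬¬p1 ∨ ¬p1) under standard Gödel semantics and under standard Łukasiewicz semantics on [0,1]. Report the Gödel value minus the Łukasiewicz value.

-0.30

Gödel evaluation:
  ¬p1: Gödel ¬ of 0.3 = 0 (operand ≠ 0)
  ¬¬p1: Gödel ¬ of 0 = 1 (operand is 0)
  ¬p1: Gödel ¬ of 0.3 = 0 (operand ≠ 0)
  (¬¬p1 ∨ ¬p1) = max(1, 0) = 1
  ¬(¬¬p1 ∨ ¬p1): Gödel ¬ of 1 = 0 (operand ≠ 0)
  Gödel value = 0
Łukasiewicz evaluation:
  ¬p1: Łukasiewicz ¬ gives 1 − 0.3 = 0.7
  ¬¬p1: Łukasiewicz ¬ gives 1 − 0.7 = 0.3
  ¬p1: Łukasiewicz ¬ gives 1 − 0.3 = 0.7
  (¬¬p1 ∨ ¬p1) = max(0.3, 0.7) = 0.7
  ¬(¬¬p1 ∨ ¬p1): Łukasiewicz ¬ gives 1 − 0.7 = 0.3
  Łukasiewicz value = 0.3
Difference: 0 − 0.3 = -0.30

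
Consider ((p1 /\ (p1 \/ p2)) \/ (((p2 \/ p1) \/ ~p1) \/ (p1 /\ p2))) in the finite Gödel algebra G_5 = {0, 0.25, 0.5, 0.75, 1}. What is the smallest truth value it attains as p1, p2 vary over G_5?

0.25

The minimum is attained at p1 = 0.25, p2 = 0:
  (p1 \/ p2) = max(0.25, 0) = 0.25
  (p1 /\ (p1 \/ p2)) = min(0.25, 0.25) = 0.25
  (p2 \/ p1) = max(0, 0.25) = 0.25
  ~p1: Gödel ¬ of 0.25 = 0 (operand ≠ 0)
  ((p2 \/ p1) \/ ~p1) = max(0.25, 0) = 0.25
  (p1 /\ p2) = min(0.25, 0) = 0
  (((p2 \/ p1) \/ ~p1) \/ (p1 /\ p2)) = max(0.25, 0) = 0.25
  ((p1 /\ (p1 \/ p2)) \/ (((p2 \/ p1) \/ ~p1) \/ (p1 /\ p2))) = max(0.25, 0.25) = 0.25
Checking all 25 assignments confirms none give a value below 0.25.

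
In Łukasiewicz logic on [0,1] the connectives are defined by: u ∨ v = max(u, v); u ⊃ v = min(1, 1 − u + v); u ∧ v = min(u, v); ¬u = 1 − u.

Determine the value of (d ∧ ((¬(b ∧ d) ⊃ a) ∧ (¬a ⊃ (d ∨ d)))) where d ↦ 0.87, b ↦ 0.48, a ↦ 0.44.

0.87

(b ∧ d) = min(0.48, 0.87) = 0.48
¬(b ∧ d): Łukasiewicz ¬ gives 1 − 0.48 = 0.52
(¬(b ∧ d) ⊃ a): min(1, 1 − 0.52 + 0.44) = 0.92
¬a: Łukasiewicz ¬ gives 1 − 0.44 = 0.56
(d ∨ d) = max(0.87, 0.87) = 0.87
(¬a ⊃ (d ∨ d)): min(1, 1 − 0.56 + 0.87) = 1
((¬(b ∧ d) ⊃ a) ∧ (¬a ⊃ (d ∨ d))) = min(0.92, 1) = 0.92
(d ∧ ((¬(b ∧ d) ⊃ a) ∧ (¬a ⊃ (d ∨ d)))) = min(0.87, 0.92) = 0.87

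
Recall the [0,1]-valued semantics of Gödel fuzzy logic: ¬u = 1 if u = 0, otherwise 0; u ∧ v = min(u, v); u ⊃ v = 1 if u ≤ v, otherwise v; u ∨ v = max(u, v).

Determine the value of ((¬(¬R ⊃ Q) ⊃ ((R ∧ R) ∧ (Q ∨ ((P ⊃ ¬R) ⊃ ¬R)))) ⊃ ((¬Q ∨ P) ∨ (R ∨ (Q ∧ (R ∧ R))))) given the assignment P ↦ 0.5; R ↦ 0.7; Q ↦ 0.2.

0.70

¬R: Gödel ¬ of 0.7 = 0 (operand ≠ 0)
(¬R ⊃ Q): 0 ≤ 0.2, so result = 1
¬(¬R ⊃ Q): Gödel ¬ of 1 = 0 (operand ≠ 0)
(R ∧ R) = min(0.7, 0.7) = 0.7
¬R: Gödel ¬ of 0.7 = 0 (operand ≠ 0)
(P ⊃ ¬R): 0.5 > 0, so result = 0
¬R: Gödel ¬ of 0.7 = 0 (operand ≠ 0)
((P ⊃ ¬R) ⊃ ¬R): 0 ≤ 0, so result = 1
(Q ∨ ((P ⊃ ¬R) ⊃ ¬R)) = max(0.2, 1) = 1
((R ∧ R) ∧ (Q ∨ ((P ⊃ ¬R) ⊃ ¬R))) = min(0.7, 1) = 0.7
(¬(¬R ⊃ Q) ⊃ ((R ∧ R) ∧ (Q ∨ ((P ⊃ ¬R) ⊃ ¬R)))): 0 ≤ 0.7, so result = 1
¬Q: Gödel ¬ of 0.2 = 0 (operand ≠ 0)
(¬Q ∨ P) = max(0, 0.5) = 0.5
(R ∧ R) = min(0.7, 0.7) = 0.7
(Q ∧ (R ∧ R)) = min(0.2, 0.7) = 0.2
(R ∨ (Q ∧ (R ∧ R))) = max(0.7, 0.2) = 0.7
((¬Q ∨ P) ∨ (R ∨ (Q ∧ (R ∧ R)))) = max(0.5, 0.7) = 0.7
((¬(¬R ⊃ Q) ⊃ ((R ∧ R) ∧ (Q ∨ ((P ⊃ ¬R) ⊃ ¬R)))) ⊃ ((¬Q ∨ P) ∨ (R ∨ (Q ∧ (R ∧ R))))): 1 > 0.7, so result = 0.7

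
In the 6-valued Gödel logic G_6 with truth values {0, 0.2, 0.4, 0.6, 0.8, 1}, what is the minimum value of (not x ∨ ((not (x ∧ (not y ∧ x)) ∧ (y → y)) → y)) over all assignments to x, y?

The minimum is attained at x = 0.2, y = 0.2:
  not x: Gödel ¬ of 0.2 = 0 (operand ≠ 0)
  not y: Gödel ¬ of 0.2 = 0 (operand ≠ 0)
  (not y ∧ x) = min(0, 0.2) = 0
  (x ∧ (not y ∧ x)) = min(0.2, 0) = 0
  not (x ∧ (not y ∧ x)): Gödel ¬ of 0 = 1 (operand is 0)
  (y → y): 0.2 ≤ 0.2, so result = 1
  (not (x ∧ (not y ∧ x)) ∧ (y → y)) = min(1, 1) = 1
  ((not (x ∧ (not y ∧ x)) ∧ (y → y)) → y): 1 > 0.2, so result = 0.2
  (not x ∨ ((not (x ∧ (not y ∧ x)) ∧ (y → y)) → y)) = max(0, 0.2) = 0.2
Checking all 36 assignments confirms none give a value below 0.20.

0.20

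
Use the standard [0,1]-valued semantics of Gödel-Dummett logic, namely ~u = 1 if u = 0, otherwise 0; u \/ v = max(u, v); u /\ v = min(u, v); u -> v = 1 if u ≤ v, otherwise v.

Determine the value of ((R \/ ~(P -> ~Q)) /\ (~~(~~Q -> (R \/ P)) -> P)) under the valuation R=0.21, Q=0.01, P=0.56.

0.56

~Q: Gödel ¬ of 0.01 = 0 (operand ≠ 0)
(P -> ~Q): 0.56 > 0, so result = 0
~(P -> ~Q): Gödel ¬ of 0 = 1 (operand is 0)
(R \/ ~(P -> ~Q)) = max(0.21, 1) = 1
~Q: Gödel ¬ of 0.01 = 0 (operand ≠ 0)
~~Q: Gödel ¬ of 0 = 1 (operand is 0)
(R \/ P) = max(0.21, 0.56) = 0.56
(~~Q -> (R \/ P)): 1 > 0.56, so result = 0.56
~(~~Q -> (R \/ P)): Gödel ¬ of 0.56 = 0 (operand ≠ 0)
~~(~~Q -> (R \/ P)): Gödel ¬ of 0 = 1 (operand is 0)
(~~(~~Q -> (R \/ P)) -> P): 1 > 0.56, so result = 0.56
((R \/ ~(P -> ~Q)) /\ (~~(~~Q -> (R \/ P)) -> P)) = min(1, 0.56) = 0.56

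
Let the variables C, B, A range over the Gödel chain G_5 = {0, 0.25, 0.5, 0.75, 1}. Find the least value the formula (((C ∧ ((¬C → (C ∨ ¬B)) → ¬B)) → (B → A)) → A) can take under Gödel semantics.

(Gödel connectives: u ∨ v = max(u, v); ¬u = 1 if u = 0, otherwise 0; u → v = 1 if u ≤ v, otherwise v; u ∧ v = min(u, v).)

The minimum is attained at C = 0, B = 0, A = 0:
  ¬C: Gödel ¬ of 0 = 1 (operand is 0)
  ¬B: Gödel ¬ of 0 = 1 (operand is 0)
  (C ∨ ¬B) = max(0, 1) = 1
  (¬C → (C ∨ ¬B)): 1 ≤ 1, so result = 1
  ¬B: Gödel ¬ of 0 = 1 (operand is 0)
  ((¬C → (C ∨ ¬B)) → ¬B): 1 ≤ 1, so result = 1
  (C ∧ ((¬C → (C ∨ ¬B)) → ¬B)) = min(0, 1) = 0
  (B → A): 0 ≤ 0, so result = 1
  ((C ∧ ((¬C → (C ∨ ¬B)) → ¬B)) → (B → A)): 0 ≤ 1, so result = 1
  (((C ∧ ((¬C → (C ∨ ¬B)) → ¬B)) → (B → A)) → A): 1 > 0, so result = 0
Checking all 125 assignments confirms none give a value below 0.00.

0.00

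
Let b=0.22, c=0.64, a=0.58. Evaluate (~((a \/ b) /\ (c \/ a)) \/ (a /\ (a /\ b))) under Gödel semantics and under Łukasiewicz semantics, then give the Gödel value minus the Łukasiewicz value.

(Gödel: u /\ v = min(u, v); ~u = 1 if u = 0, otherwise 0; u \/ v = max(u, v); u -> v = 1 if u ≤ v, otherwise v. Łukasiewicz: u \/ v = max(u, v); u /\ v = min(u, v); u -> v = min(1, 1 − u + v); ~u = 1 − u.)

-0.20

Gödel evaluation:
  (a \/ b) = max(0.58, 0.22) = 0.58
  (c \/ a) = max(0.64, 0.58) = 0.64
  ((a \/ b) /\ (c \/ a)) = min(0.58, 0.64) = 0.58
  ~((a \/ b) /\ (c \/ a)): Gödel ¬ of 0.58 = 0 (operand ≠ 0)
  (a /\ b) = min(0.58, 0.22) = 0.22
  (a /\ (a /\ b)) = min(0.58, 0.22) = 0.22
  (~((a \/ b) /\ (c \/ a)) \/ (a /\ (a /\ b))) = max(0, 0.22) = 0.22
  Gödel value = 0.22
Łukasiewicz evaluation:
  (a \/ b) = max(0.58, 0.22) = 0.58
  (c \/ a) = max(0.64, 0.58) = 0.64
  ((a \/ b) /\ (c \/ a)) = min(0.58, 0.64) = 0.58
  ~((a \/ b) /\ (c \/ a)): Łukasiewicz ¬ gives 1 − 0.58 = 0.42
  (a /\ b) = min(0.58, 0.22) = 0.22
  (a /\ (a /\ b)) = min(0.58, 0.22) = 0.22
  (~((a \/ b) /\ (c \/ a)) \/ (a /\ (a /\ b))) = max(0.42, 0.22) = 0.42
  Łukasiewicz value = 0.42
Difference: 0.22 − 0.42 = -0.20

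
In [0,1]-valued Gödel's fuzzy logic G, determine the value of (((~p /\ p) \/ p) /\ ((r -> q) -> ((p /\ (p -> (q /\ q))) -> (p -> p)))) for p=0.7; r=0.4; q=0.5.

0.70

~p: Gödel ¬ of 0.7 = 0 (operand ≠ 0)
(~p /\ p) = min(0, 0.7) = 0
((~p /\ p) \/ p) = max(0, 0.7) = 0.7
(r -> q): 0.4 ≤ 0.5, so result = 1
(q /\ q) = min(0.5, 0.5) = 0.5
(p -> (q /\ q)): 0.7 > 0.5, so result = 0.5
(p /\ (p -> (q /\ q))) = min(0.7, 0.5) = 0.5
(p -> p): 0.7 ≤ 0.7, so result = 1
((p /\ (p -> (q /\ q))) -> (p -> p)): 0.5 ≤ 1, so result = 1
((r -> q) -> ((p /\ (p -> (q /\ q))) -> (p -> p))): 1 ≤ 1, so result = 1
(((~p /\ p) \/ p) /\ ((r -> q) -> ((p /\ (p -> (q /\ q))) -> (p -> p)))) = min(0.7, 1) = 0.7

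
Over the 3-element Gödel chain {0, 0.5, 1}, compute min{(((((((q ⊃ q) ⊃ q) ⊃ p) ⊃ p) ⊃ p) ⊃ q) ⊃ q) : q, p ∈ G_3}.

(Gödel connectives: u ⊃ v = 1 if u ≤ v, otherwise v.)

0.50

The minimum is attained at q = 0.5, p = 0:
  (q ⊃ q): 0.5 ≤ 0.5, so result = 1
  ((q ⊃ q) ⊃ q): 1 > 0.5, so result = 0.5
  (((q ⊃ q) ⊃ q) ⊃ p): 0.5 > 0, so result = 0
  ((((q ⊃ q) ⊃ q) ⊃ p) ⊃ p): 0 ≤ 0, so result = 1
  (((((q ⊃ q) ⊃ q) ⊃ p) ⊃ p) ⊃ p): 1 > 0, so result = 0
  ((((((q ⊃ q) ⊃ q) ⊃ p) ⊃ p) ⊃ p) ⊃ q): 0 ≤ 0.5, so result = 1
  (((((((q ⊃ q) ⊃ q) ⊃ p) ⊃ p) ⊃ p) ⊃ q) ⊃ q): 1 > 0.5, so result = 0.5
Checking all 9 assignments confirms none give a value below 0.50.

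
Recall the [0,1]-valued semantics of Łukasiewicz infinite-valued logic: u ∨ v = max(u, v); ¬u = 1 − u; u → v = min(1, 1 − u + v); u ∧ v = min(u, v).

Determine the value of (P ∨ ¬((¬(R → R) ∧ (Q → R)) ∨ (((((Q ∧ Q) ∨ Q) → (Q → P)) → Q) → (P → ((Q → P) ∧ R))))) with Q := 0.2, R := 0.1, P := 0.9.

0.90

(R → R): min(1, 1 − 0.1 + 0.1) = 1
¬(R → R): Łukasiewicz ¬ gives 1 − 1 = 0
(Q → R): min(1, 1 − 0.2 + 0.1) = 0.9
(¬(R → R) ∧ (Q → R)) = min(0, 0.9) = 0
(Q ∧ Q) = min(0.2, 0.2) = 0.2
((Q ∧ Q) ∨ Q) = max(0.2, 0.2) = 0.2
(Q → P): min(1, 1 − 0.2 + 0.9) = 1
(((Q ∧ Q) ∨ Q) → (Q → P)): min(1, 1 − 0.2 + 1) = 1
((((Q ∧ Q) ∨ Q) → (Q → P)) → Q): min(1, 1 − 1 + 0.2) = 0.2
(Q → P): min(1, 1 − 0.2 + 0.9) = 1
((Q → P) ∧ R) = min(1, 0.1) = 0.1
(P → ((Q → P) ∧ R)): min(1, 1 − 0.9 + 0.1) = 0.2
(((((Q ∧ Q) ∨ Q) → (Q → P)) → Q) → (P → ((Q → P) ∧ R))): min(1, 1 − 0.2 + 0.2) = 1
((¬(R → R) ∧ (Q → R)) ∨ (((((Q ∧ Q) ∨ Q) → (Q → P)) → Q) → (P → ((Q → P) ∧ R)))) = max(0, 1) = 1
¬((¬(R → R) ∧ (Q → R)) ∨ (((((Q ∧ Q) ∨ Q) → (Q → P)) → Q) → (P → ((Q → P) ∧ R)))): Łukasiewicz ¬ gives 1 − 1 = 0
(P ∨ ¬((¬(R → R) ∧ (Q → R)) ∨ (((((Q ∧ Q) ∨ Q) → (Q → P)) → Q) → (P → ((Q → P) ∧ R))))) = max(0.9, 0) = 0.9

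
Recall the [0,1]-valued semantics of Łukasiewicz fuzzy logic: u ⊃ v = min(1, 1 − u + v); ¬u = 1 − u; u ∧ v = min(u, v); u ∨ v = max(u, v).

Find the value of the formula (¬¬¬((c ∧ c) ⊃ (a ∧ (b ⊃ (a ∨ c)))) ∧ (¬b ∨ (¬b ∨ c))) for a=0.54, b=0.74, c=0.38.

(c ∧ c) = min(0.38, 0.38) = 0.38
(a ∨ c) = max(0.54, 0.38) = 0.54
(b ⊃ (a ∨ c)): min(1, 1 − 0.74 + 0.54) = 0.8
(a ∧ (b ⊃ (a ∨ c))) = min(0.54, 0.8) = 0.54
((c ∧ c) ⊃ (a ∧ (b ⊃ (a ∨ c)))): min(1, 1 − 0.38 + 0.54) = 1
¬((c ∧ c) ⊃ (a ∧ (b ⊃ (a ∨ c)))): Łukasiewicz ¬ gives 1 − 1 = 0
¬¬((c ∧ c) ⊃ (a ∧ (b ⊃ (a ∨ c)))): Łukasiewicz ¬ gives 1 − 0 = 1
¬¬¬((c ∧ c) ⊃ (a ∧ (b ⊃ (a ∨ c)))): Łukasiewicz ¬ gives 1 − 1 = 0
¬b: Łukasiewicz ¬ gives 1 − 0.74 = 0.26
¬b: Łukasiewicz ¬ gives 1 − 0.74 = 0.26
(¬b ∨ c) = max(0.26, 0.38) = 0.38
(¬b ∨ (¬b ∨ c)) = max(0.26, 0.38) = 0.38
(¬¬¬((c ∧ c) ⊃ (a ∧ (b ⊃ (a ∨ c)))) ∧ (¬b ∨ (¬b ∨ c))) = min(0, 0.38) = 0

0.00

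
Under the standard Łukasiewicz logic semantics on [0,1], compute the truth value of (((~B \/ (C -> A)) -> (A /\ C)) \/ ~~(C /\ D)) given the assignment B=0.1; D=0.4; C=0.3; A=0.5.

~B: Łukasiewicz ¬ gives 1 − 0.1 = 0.9
(C -> A): min(1, 1 − 0.3 + 0.5) = 1
(~B \/ (C -> A)) = max(0.9, 1) = 1
(A /\ C) = min(0.5, 0.3) = 0.3
((~B \/ (C -> A)) -> (A /\ C)): min(1, 1 − 1 + 0.3) = 0.3
(C /\ D) = min(0.3, 0.4) = 0.3
~(C /\ D): Łukasiewicz ¬ gives 1 − 0.3 = 0.7
~~(C /\ D): Łukasiewicz ¬ gives 1 − 0.7 = 0.3
(((~B \/ (C -> A)) -> (A /\ C)) \/ ~~(C /\ D)) = max(0.3, 0.3) = 0.3

0.30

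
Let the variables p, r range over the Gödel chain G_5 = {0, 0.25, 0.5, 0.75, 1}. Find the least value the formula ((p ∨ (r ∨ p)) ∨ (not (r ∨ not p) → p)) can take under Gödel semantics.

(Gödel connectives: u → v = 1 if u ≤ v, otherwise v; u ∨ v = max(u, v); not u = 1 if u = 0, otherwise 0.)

0.25

The minimum is attained at p = 0.25, r = 0:
  (r ∨ p) = max(0, 0.25) = 0.25
  (p ∨ (r ∨ p)) = max(0.25, 0.25) = 0.25
  not p: Gödel ¬ of 0.25 = 0 (operand ≠ 0)
  (r ∨ not p) = max(0, 0) = 0
  not (r ∨ not p): Gödel ¬ of 0 = 1 (operand is 0)
  (not (r ∨ not p) → p): 1 > 0.25, so result = 0.25
  ((p ∨ (r ∨ p)) ∨ (not (r ∨ not p) → p)) = max(0.25, 0.25) = 0.25
Checking all 25 assignments confirms none give a value below 0.25.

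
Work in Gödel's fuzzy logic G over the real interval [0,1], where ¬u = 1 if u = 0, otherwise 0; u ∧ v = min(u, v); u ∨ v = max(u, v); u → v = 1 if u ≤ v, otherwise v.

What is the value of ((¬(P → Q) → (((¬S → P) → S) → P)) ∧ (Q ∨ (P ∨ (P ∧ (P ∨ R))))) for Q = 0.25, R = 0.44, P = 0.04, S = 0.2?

(P → Q): 0.04 ≤ 0.25, so result = 1
¬(P → Q): Gödel ¬ of 1 = 0 (operand ≠ 0)
¬S: Gödel ¬ of 0.2 = 0 (operand ≠ 0)
(¬S → P): 0 ≤ 0.04, so result = 1
((¬S → P) → S): 1 > 0.2, so result = 0.2
(((¬S → P) → S) → P): 0.2 > 0.04, so result = 0.04
(¬(P → Q) → (((¬S → P) → S) → P)): 0 ≤ 0.04, so result = 1
(P ∨ R) = max(0.04, 0.44) = 0.44
(P ∧ (P ∨ R)) = min(0.04, 0.44) = 0.04
(P ∨ (P ∧ (P ∨ R))) = max(0.04, 0.04) = 0.04
(Q ∨ (P ∨ (P ∧ (P ∨ R)))) = max(0.25, 0.04) = 0.25
((¬(P → Q) → (((¬S → P) → S) → P)) ∧ (Q ∨ (P ∨ (P ∧ (P ∨ R))))) = min(1, 0.25) = 0.25

0.25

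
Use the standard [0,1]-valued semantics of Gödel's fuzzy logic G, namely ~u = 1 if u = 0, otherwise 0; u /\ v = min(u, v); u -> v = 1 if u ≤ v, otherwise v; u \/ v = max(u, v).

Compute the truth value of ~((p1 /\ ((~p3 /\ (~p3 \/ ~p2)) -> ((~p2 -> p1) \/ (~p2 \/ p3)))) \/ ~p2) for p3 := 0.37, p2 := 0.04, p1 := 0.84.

~p3: Gödel ¬ of 0.37 = 0 (operand ≠ 0)
~p3: Gödel ¬ of 0.37 = 0 (operand ≠ 0)
~p2: Gödel ¬ of 0.04 = 0 (operand ≠ 0)
(~p3 \/ ~p2) = max(0, 0) = 0
(~p3 /\ (~p3 \/ ~p2)) = min(0, 0) = 0
~p2: Gödel ¬ of 0.04 = 0 (operand ≠ 0)
(~p2 -> p1): 0 ≤ 0.84, so result = 1
~p2: Gödel ¬ of 0.04 = 0 (operand ≠ 0)
(~p2 \/ p3) = max(0, 0.37) = 0.37
((~p2 -> p1) \/ (~p2 \/ p3)) = max(1, 0.37) = 1
((~p3 /\ (~p3 \/ ~p2)) -> ((~p2 -> p1) \/ (~p2 \/ p3))): 0 ≤ 1, so result = 1
(p1 /\ ((~p3 /\ (~p3 \/ ~p2)) -> ((~p2 -> p1) \/ (~p2 \/ p3)))) = min(0.84, 1) = 0.84
~p2: Gödel ¬ of 0.04 = 0 (operand ≠ 0)
((p1 /\ ((~p3 /\ (~p3 \/ ~p2)) -> ((~p2 -> p1) \/ (~p2 \/ p3)))) \/ ~p2) = max(0.84, 0) = 0.84
~((p1 /\ ((~p3 /\ (~p3 \/ ~p2)) -> ((~p2 -> p1) \/ (~p2 \/ p3)))) \/ ~p2): Gödel ¬ of 0.84 = 0 (operand ≠ 0)

0.00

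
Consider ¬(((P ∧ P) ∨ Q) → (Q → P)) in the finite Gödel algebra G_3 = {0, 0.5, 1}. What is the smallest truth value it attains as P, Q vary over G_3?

0.00

The minimum is attained at P = 0, Q = 0:
  (P ∧ P) = min(0, 0) = 0
  ((P ∧ P) ∨ Q) = max(0, 0) = 0
  (Q → P): 0 ≤ 0, so result = 1
  (((P ∧ P) ∨ Q) → (Q → P)): 0 ≤ 1, so result = 1
  ¬(((P ∧ P) ∨ Q) → (Q → P)): Gödel ¬ of 1 = 0 (operand ≠ 0)
Checking all 9 assignments confirms none give a value below 0.00.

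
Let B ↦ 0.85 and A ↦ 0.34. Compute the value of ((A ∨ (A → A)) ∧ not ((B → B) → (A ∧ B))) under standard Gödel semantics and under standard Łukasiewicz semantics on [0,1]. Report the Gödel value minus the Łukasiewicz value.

Gödel evaluation:
  (A → A): 0.34 ≤ 0.34, so result = 1
  (A ∨ (A → A)) = max(0.34, 1) = 1
  (B → B): 0.85 ≤ 0.85, so result = 1
  (A ∧ B) = min(0.34, 0.85) = 0.34
  ((B → B) → (A ∧ B)): 1 > 0.34, so result = 0.34
  not ((B → B) → (A ∧ B)): Gödel ¬ of 0.34 = 0 (operand ≠ 0)
  ((A ∨ (A → A)) ∧ not ((B → B) → (A ∧ B))) = min(1, 0) = 0
  Gödel value = 0
Łukasiewicz evaluation:
  (A → A): min(1, 1 − 0.34 + 0.34) = 1
  (A ∨ (A → A)) = max(0.34, 1) = 1
  (B → B): min(1, 1 − 0.85 + 0.85) = 1
  (A ∧ B) = min(0.34, 0.85) = 0.34
  ((B → B) → (A ∧ B)): min(1, 1 − 1 + 0.34) = 0.34
  not ((B → B) → (A ∧ B)): Łukasiewicz ¬ gives 1 − 0.34 = 0.66
  ((A ∨ (A → A)) ∧ not ((B → B) → (A ∧ B))) = min(1, 0.66) = 0.66
  Łukasiewicz value = 0.66
Difference: 0 − 0.66 = -0.66

-0.66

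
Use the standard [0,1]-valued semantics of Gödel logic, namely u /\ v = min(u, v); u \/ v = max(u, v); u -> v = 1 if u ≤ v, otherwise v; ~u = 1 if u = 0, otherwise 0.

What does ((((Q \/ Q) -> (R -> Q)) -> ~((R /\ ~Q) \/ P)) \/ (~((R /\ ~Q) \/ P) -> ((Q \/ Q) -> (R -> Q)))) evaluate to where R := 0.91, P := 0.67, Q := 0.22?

1.00

(Q \/ Q) = max(0.22, 0.22) = 0.22
(R -> Q): 0.91 > 0.22, so result = 0.22
((Q \/ Q) -> (R -> Q)): 0.22 ≤ 0.22, so result = 1
~Q: Gödel ¬ of 0.22 = 0 (operand ≠ 0)
(R /\ ~Q) = min(0.91, 0) = 0
((R /\ ~Q) \/ P) = max(0, 0.67) = 0.67
~((R /\ ~Q) \/ P): Gödel ¬ of 0.67 = 0 (operand ≠ 0)
(((Q \/ Q) -> (R -> Q)) -> ~((R /\ ~Q) \/ P)): 1 > 0, so result = 0
~Q: Gödel ¬ of 0.22 = 0 (operand ≠ 0)
(R /\ ~Q) = min(0.91, 0) = 0
((R /\ ~Q) \/ P) = max(0, 0.67) = 0.67
~((R /\ ~Q) \/ P): Gödel ¬ of 0.67 = 0 (operand ≠ 0)
(Q \/ Q) = max(0.22, 0.22) = 0.22
(R -> Q): 0.91 > 0.22, so result = 0.22
((Q \/ Q) -> (R -> Q)): 0.22 ≤ 0.22, so result = 1
(~((R /\ ~Q) \/ P) -> ((Q \/ Q) -> (R -> Q))): 0 ≤ 1, so result = 1
((((Q \/ Q) -> (R -> Q)) -> ~((R /\ ~Q) \/ P)) \/ (~((R /\ ~Q) \/ P) -> ((Q \/ Q) -> (R -> Q)))) = max(0, 1) = 1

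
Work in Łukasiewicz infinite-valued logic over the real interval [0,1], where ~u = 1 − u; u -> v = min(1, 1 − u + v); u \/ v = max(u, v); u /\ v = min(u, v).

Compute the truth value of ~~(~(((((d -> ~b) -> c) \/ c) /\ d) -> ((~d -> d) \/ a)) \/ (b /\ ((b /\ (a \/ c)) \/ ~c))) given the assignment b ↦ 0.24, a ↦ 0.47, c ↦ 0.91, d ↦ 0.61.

~b: Łukasiewicz ¬ gives 1 − 0.24 = 0.76
(d -> ~b): min(1, 1 − 0.61 + 0.76) = 1
((d -> ~b) -> c): min(1, 1 − 1 + 0.91) = 0.91
(((d -> ~b) -> c) \/ c) = max(0.91, 0.91) = 0.91
((((d -> ~b) -> c) \/ c) /\ d) = min(0.91, 0.61) = 0.61
~d: Łukasiewicz ¬ gives 1 − 0.61 = 0.39
(~d -> d): min(1, 1 − 0.39 + 0.61) = 1
((~d -> d) \/ a) = max(1, 0.47) = 1
(((((d -> ~b) -> c) \/ c) /\ d) -> ((~d -> d) \/ a)): min(1, 1 − 0.61 + 1) = 1
~(((((d -> ~b) -> c) \/ c) /\ d) -> ((~d -> d) \/ a)): Łukasiewicz ¬ gives 1 − 1 = 0
(a \/ c) = max(0.47, 0.91) = 0.91
(b /\ (a \/ c)) = min(0.24, 0.91) = 0.24
~c: Łukasiewicz ¬ gives 1 − 0.91 = 0.09
((b /\ (a \/ c)) \/ ~c) = max(0.24, 0.09) = 0.24
(b /\ ((b /\ (a \/ c)) \/ ~c)) = min(0.24, 0.24) = 0.24
(~(((((d -> ~b) -> c) \/ c) /\ d) -> ((~d -> d) \/ a)) \/ (b /\ ((b /\ (a \/ c)) \/ ~c))) = max(0, 0.24) = 0.24
~(~(((((d -> ~b) -> c) \/ c) /\ d) -> ((~d -> d) \/ a)) \/ (b /\ ((b /\ (a \/ c)) \/ ~c))): Łukasiewicz ¬ gives 1 − 0.24 = 0.76
~~(~(((((d -> ~b) -> c) \/ c) /\ d) -> ((~d -> d) \/ a)) \/ (b /\ ((b /\ (a \/ c)) \/ ~c))): Łukasiewicz ¬ gives 1 − 0.76 = 0.24

0.24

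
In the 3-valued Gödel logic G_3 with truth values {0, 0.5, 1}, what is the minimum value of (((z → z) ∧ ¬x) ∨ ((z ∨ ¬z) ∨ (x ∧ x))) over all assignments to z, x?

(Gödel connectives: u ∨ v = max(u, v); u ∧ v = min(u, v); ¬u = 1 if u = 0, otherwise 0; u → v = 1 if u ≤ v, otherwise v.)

0.50

The minimum is attained at z = 0.5, x = 0.5:
  (z → z): 0.5 ≤ 0.5, so result = 1
  ¬x: Gödel ¬ of 0.5 = 0 (operand ≠ 0)
  ((z → z) ∧ ¬x) = min(1, 0) = 0
  ¬z: Gödel ¬ of 0.5 = 0 (operand ≠ 0)
  (z ∨ ¬z) = max(0.5, 0) = 0.5
  (x ∧ x) = min(0.5, 0.5) = 0.5
  ((z ∨ ¬z) ∨ (x ∧ x)) = max(0.5, 0.5) = 0.5
  (((z → z) ∧ ¬x) ∨ ((z ∨ ¬z) ∨ (x ∧ x))) = max(0, 0.5) = 0.5
Checking all 9 assignments confirms none give a value below 0.50.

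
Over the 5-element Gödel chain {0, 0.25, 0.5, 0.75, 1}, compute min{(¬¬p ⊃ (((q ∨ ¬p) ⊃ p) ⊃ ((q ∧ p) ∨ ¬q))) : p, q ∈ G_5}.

0.25

The minimum is attained at p = 0.25, q = 0.25:
  ¬p: Gödel ¬ of 0.25 = 0 (operand ≠ 0)
  ¬¬p: Gödel ¬ of 0 = 1 (operand is 0)
  ¬p: Gödel ¬ of 0.25 = 0 (operand ≠ 0)
  (q ∨ ¬p) = max(0.25, 0) = 0.25
  ((q ∨ ¬p) ⊃ p): 0.25 ≤ 0.25, so result = 1
  (q ∧ p) = min(0.25, 0.25) = 0.25
  ¬q: Gödel ¬ of 0.25 = 0 (operand ≠ 0)
  ((q ∧ p) ∨ ¬q) = max(0.25, 0) = 0.25
  (((q ∨ ¬p) ⊃ p) ⊃ ((q ∧ p) ∨ ¬q)): 1 > 0.25, so result = 0.25
  (¬¬p ⊃ (((q ∨ ¬p) ⊃ p) ⊃ ((q ∧ p) ∨ ¬q))): 1 > 0.25, so result = 0.25
Checking all 25 assignments confirms none give a value below 0.25.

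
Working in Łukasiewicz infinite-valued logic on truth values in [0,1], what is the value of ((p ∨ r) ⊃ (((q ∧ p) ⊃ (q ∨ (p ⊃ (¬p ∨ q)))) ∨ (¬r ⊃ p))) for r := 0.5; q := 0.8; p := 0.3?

1.00

(p ∨ r) = max(0.3, 0.5) = 0.5
(q ∧ p) = min(0.8, 0.3) = 0.3
¬p: Łukasiewicz ¬ gives 1 − 0.3 = 0.7
(¬p ∨ q) = max(0.7, 0.8) = 0.8
(p ⊃ (¬p ∨ q)): min(1, 1 − 0.3 + 0.8) = 1
(q ∨ (p ⊃ (¬p ∨ q))) = max(0.8, 1) = 1
((q ∧ p) ⊃ (q ∨ (p ⊃ (¬p ∨ q)))): min(1, 1 − 0.3 + 1) = 1
¬r: Łukasiewicz ¬ gives 1 − 0.5 = 0.5
(¬r ⊃ p): min(1, 1 − 0.5 + 0.3) = 0.8
(((q ∧ p) ⊃ (q ∨ (p ⊃ (¬p ∨ q)))) ∨ (¬r ⊃ p)) = max(1, 0.8) = 1
((p ∨ r) ⊃ (((q ∧ p) ⊃ (q ∨ (p ⊃ (¬p ∨ q)))) ∨ (¬r ⊃ p))): min(1, 1 − 0.5 + 1) = 1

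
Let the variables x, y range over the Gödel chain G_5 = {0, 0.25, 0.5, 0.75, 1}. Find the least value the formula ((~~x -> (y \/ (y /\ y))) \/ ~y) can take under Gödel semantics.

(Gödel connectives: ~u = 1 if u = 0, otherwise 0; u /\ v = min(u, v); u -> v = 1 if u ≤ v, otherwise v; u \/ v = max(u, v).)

The minimum is attained at x = 0.25, y = 0.25:
  ~x: Gödel ¬ of 0.25 = 0 (operand ≠ 0)
  ~~x: Gödel ¬ of 0 = 1 (operand is 0)
  (y /\ y) = min(0.25, 0.25) = 0.25
  (y \/ (y /\ y)) = max(0.25, 0.25) = 0.25
  (~~x -> (y \/ (y /\ y))): 1 > 0.25, so result = 0.25
  ~y: Gödel ¬ of 0.25 = 0 (operand ≠ 0)
  ((~~x -> (y \/ (y /\ y))) \/ ~y) = max(0.25, 0) = 0.25
Checking all 25 assignments confirms none give a value below 0.25.

0.25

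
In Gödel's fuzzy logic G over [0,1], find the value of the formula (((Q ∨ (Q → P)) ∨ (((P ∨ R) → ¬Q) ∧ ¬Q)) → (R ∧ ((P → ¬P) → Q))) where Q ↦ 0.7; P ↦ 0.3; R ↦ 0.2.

(Q → P): 0.7 > 0.3, so result = 0.3
(Q ∨ (Q → P)) = max(0.7, 0.3) = 0.7
(P ∨ R) = max(0.3, 0.2) = 0.3
¬Q: Gödel ¬ of 0.7 = 0 (operand ≠ 0)
((P ∨ R) → ¬Q): 0.3 > 0, so result = 0
¬Q: Gödel ¬ of 0.7 = 0 (operand ≠ 0)
(((P ∨ R) → ¬Q) ∧ ¬Q) = min(0, 0) = 0
((Q ∨ (Q → P)) ∨ (((P ∨ R) → ¬Q) ∧ ¬Q)) = max(0.7, 0) = 0.7
¬P: Gödel ¬ of 0.3 = 0 (operand ≠ 0)
(P → ¬P): 0.3 > 0, so result = 0
((P → ¬P) → Q): 0 ≤ 0.7, so result = 1
(R ∧ ((P → ¬P) → Q)) = min(0.2, 1) = 0.2
(((Q ∨ (Q → P)) ∨ (((P ∨ R) → ¬Q) ∧ ¬Q)) → (R ∧ ((P → ¬P) → Q))): 0.7 > 0.2, so result = 0.2

0.20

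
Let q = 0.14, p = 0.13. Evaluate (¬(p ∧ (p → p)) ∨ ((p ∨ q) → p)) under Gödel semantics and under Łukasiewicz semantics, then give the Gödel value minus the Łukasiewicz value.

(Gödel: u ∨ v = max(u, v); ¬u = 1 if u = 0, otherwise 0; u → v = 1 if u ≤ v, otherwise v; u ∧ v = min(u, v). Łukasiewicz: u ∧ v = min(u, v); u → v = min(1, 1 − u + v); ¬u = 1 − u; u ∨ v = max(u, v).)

-0.86

Gödel evaluation:
  (p → p): 0.13 ≤ 0.13, so result = 1
  (p ∧ (p → p)) = min(0.13, 1) = 0.13
  ¬(p ∧ (p → p)): Gödel ¬ of 0.13 = 0 (operand ≠ 0)
  (p ∨ q) = max(0.13, 0.14) = 0.14
  ((p ∨ q) → p): 0.14 > 0.13, so result = 0.13
  (¬(p ∧ (p → p)) ∨ ((p ∨ q) → p)) = max(0, 0.13) = 0.13
  Gödel value = 0.13
Łukasiewicz evaluation:
  (p → p): min(1, 1 − 0.13 + 0.13) = 1
  (p ∧ (p → p)) = min(0.13, 1) = 0.13
  ¬(p ∧ (p → p)): Łukasiewicz ¬ gives 1 − 0.13 = 0.87
  (p ∨ q) = max(0.13, 0.14) = 0.14
  ((p ∨ q) → p): min(1, 1 − 0.14 + 0.13) = 0.99
  (¬(p ∧ (p → p)) ∨ ((p ∨ q) → p)) = max(0.87, 0.99) = 0.99
  Łukasiewicz value = 0.99
Difference: 0.13 − 0.99 = -0.86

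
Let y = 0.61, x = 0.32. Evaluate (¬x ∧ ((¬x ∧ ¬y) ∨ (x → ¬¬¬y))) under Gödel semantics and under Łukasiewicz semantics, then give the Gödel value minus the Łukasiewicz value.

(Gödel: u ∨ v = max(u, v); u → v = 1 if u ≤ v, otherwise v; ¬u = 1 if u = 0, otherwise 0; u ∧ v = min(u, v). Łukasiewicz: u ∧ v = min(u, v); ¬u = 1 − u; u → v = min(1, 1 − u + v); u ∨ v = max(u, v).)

-0.68

Gödel evaluation:
  ¬x: Gödel ¬ of 0.32 = 0 (operand ≠ 0)
  ¬x: Gödel ¬ of 0.32 = 0 (operand ≠ 0)
  ¬y: Gödel ¬ of 0.61 = 0 (operand ≠ 0)
  (¬x ∧ ¬y) = min(0, 0) = 0
  ¬y: Gödel ¬ of 0.61 = 0 (operand ≠ 0)
  ¬¬y: Gödel ¬ of 0 = 1 (operand is 0)
  ¬¬¬y: Gödel ¬ of 1 = 0 (operand ≠ 0)
  (x → ¬¬¬y): 0.32 > 0, so result = 0
  ((¬x ∧ ¬y) ∨ (x → ¬¬¬y)) = max(0, 0) = 0
  (¬x ∧ ((¬x ∧ ¬y) ∨ (x → ¬¬¬y))) = min(0, 0) = 0
  Gödel value = 0
Łukasiewicz evaluation:
  ¬x: Łukasiewicz ¬ gives 1 − 0.32 = 0.68
  ¬x: Łukasiewicz ¬ gives 1 − 0.32 = 0.68
  ¬y: Łukasiewicz ¬ gives 1 − 0.61 = 0.39
  (¬x ∧ ¬y) = min(0.68, 0.39) = 0.39
  ¬y: Łukasiewicz ¬ gives 1 − 0.61 = 0.39
  ¬¬y: Łukasiewicz ¬ gives 1 − 0.39 = 0.61
  ¬¬¬y: Łukasiewicz ¬ gives 1 − 0.61 = 0.39
  (x → ¬¬¬y): min(1, 1 − 0.32 + 0.39) = 1
  ((¬x ∧ ¬y) ∨ (x → ¬¬¬y)) = max(0.39, 1) = 1
  (¬x ∧ ((¬x ∧ ¬y) ∨ (x → ¬¬¬y))) = min(0.68, 1) = 0.68
  Łukasiewicz value = 0.68
Difference: 0 − 0.68 = -0.68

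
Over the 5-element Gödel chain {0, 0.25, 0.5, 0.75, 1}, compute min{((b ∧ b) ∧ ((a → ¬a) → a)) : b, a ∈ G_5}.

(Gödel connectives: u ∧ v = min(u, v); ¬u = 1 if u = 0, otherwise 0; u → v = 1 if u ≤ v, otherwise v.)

The minimum is attained at b = 0, a = 0:
  (b ∧ b) = min(0, 0) = 0
  ¬a: Gödel ¬ of 0 = 1 (operand is 0)
  (a → ¬a): 0 ≤ 1, so result = 1
  ((a → ¬a) → a): 1 > 0, so result = 0
  ((b ∧ b) ∧ ((a → ¬a) → a)) = min(0, 0) = 0
Checking all 25 assignments confirms none give a value below 0.00.

0.00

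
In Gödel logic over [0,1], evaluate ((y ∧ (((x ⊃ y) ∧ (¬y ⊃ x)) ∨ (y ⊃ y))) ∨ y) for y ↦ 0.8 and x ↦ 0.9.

(x ⊃ y): 0.9 > 0.8, so result = 0.8
¬y: Gödel ¬ of 0.8 = 0 (operand ≠ 0)
(¬y ⊃ x): 0 ≤ 0.9, so result = 1
((x ⊃ y) ∧ (¬y ⊃ x)) = min(0.8, 1) = 0.8
(y ⊃ y): 0.8 ≤ 0.8, so result = 1
(((x ⊃ y) ∧ (¬y ⊃ x)) ∨ (y ⊃ y)) = max(0.8, 1) = 1
(y ∧ (((x ⊃ y) ∧ (¬y ⊃ x)) ∨ (y ⊃ y))) = min(0.8, 1) = 0.8
((y ∧ (((x ⊃ y) ∧ (¬y ⊃ x)) ∨ (y ⊃ y))) ∨ y) = max(0.8, 0.8) = 0.8

0.80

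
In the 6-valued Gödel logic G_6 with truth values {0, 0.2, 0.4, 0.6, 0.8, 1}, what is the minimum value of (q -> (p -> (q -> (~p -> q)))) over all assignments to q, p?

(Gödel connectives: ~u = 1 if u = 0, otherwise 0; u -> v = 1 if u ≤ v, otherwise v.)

1.00

Every assignment gives 1. For instance at q = 0, p = 0:
  ~p: Gödel ¬ of 0 = 1 (operand is 0)
  (~p -> q): 1 > 0, so result = 0
  (q -> (~p -> q)): 0 ≤ 0, so result = 1
  (p -> (q -> (~p -> q))): 0 ≤ 1, so result = 1
  (q -> (p -> (q -> (~p -> q)))): 0 ≤ 1, so result = 1
All 36 assignments give value 1 — the formula is a G_6-tautology.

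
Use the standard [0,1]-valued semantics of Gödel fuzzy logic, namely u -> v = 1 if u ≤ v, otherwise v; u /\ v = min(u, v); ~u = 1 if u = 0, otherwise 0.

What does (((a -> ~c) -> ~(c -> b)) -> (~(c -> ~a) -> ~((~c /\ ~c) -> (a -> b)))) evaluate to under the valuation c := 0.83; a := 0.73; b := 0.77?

~c: Gödel ¬ of 0.83 = 0 (operand ≠ 0)
(a -> ~c): 0.73 > 0, so result = 0
(c -> b): 0.83 > 0.77, so result = 0.77
~(c -> b): Gödel ¬ of 0.77 = 0 (operand ≠ 0)
((a -> ~c) -> ~(c -> b)): 0 ≤ 0, so result = 1
~a: Gödel ¬ of 0.73 = 0 (operand ≠ 0)
(c -> ~a): 0.83 > 0, so result = 0
~(c -> ~a): Gödel ¬ of 0 = 1 (operand is 0)
~c: Gödel ¬ of 0.83 = 0 (operand ≠ 0)
~c: Gödel ¬ of 0.83 = 0 (operand ≠ 0)
(~c /\ ~c) = min(0, 0) = 0
(a -> b): 0.73 ≤ 0.77, so result = 1
((~c /\ ~c) -> (a -> b)): 0 ≤ 1, so result = 1
~((~c /\ ~c) -> (a -> b)): Gödel ¬ of 1 = 0 (operand ≠ 0)
(~(c -> ~a) -> ~((~c /\ ~c) -> (a -> b))): 1 > 0, so result = 0
(((a -> ~c) -> ~(c -> b)) -> (~(c -> ~a) -> ~((~c /\ ~c) -> (a -> b)))): 1 > 0, so result = 0

0.00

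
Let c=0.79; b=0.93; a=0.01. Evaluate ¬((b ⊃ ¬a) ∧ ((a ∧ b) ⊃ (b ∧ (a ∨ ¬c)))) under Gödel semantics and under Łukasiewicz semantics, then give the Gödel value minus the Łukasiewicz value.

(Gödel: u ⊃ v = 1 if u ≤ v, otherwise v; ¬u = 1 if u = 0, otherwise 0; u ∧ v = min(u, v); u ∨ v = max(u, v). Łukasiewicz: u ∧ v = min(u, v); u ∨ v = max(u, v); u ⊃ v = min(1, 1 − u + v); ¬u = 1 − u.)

1.00

Gödel evaluation:
  ¬a: Gödel ¬ of 0.01 = 0 (operand ≠ 0)
  (b ⊃ ¬a): 0.93 > 0, so result = 0
  (a ∧ b) = min(0.01, 0.93) = 0.01
  ¬c: Gödel ¬ of 0.79 = 0 (operand ≠ 0)
  (a ∨ ¬c) = max(0.01, 0) = 0.01
  (b ∧ (a ∨ ¬c)) = min(0.93, 0.01) = 0.01
  ((a ∧ b) ⊃ (b ∧ (a ∨ ¬c))): 0.01 ≤ 0.01, so result = 1
  ((b ⊃ ¬a) ∧ ((a ∧ b) ⊃ (b ∧ (a ∨ ¬c)))) = min(0, 1) = 0
  ¬((b ⊃ ¬a) ∧ ((a ∧ b) ⊃ (b ∧ (a ∨ ¬c)))): Gödel ¬ of 0 = 1 (operand is 0)
  Gödel value = 1
Łukasiewicz evaluation:
  ¬a: Łukasiewicz ¬ gives 1 − 0.01 = 0.99
  (b ⊃ ¬a): min(1, 1 − 0.93 + 0.99) = 1
  (a ∧ b) = min(0.01, 0.93) = 0.01
  ¬c: Łukasiewicz ¬ gives 1 − 0.79 = 0.21
  (a ∨ ¬c) = max(0.01, 0.21) = 0.21
  (b ∧ (a ∨ ¬c)) = min(0.93, 0.21) = 0.21
  ((a ∧ b) ⊃ (b ∧ (a ∨ ¬c))): min(1, 1 − 0.01 + 0.21) = 1
  ((b ⊃ ¬a) ∧ ((a ∧ b) ⊃ (b ∧ (a ∨ ¬c)))) = min(1, 1) = 1
  ¬((b ⊃ ¬a) ∧ ((a ∧ b) ⊃ (b ∧ (a ∨ ¬c)))): Łukasiewicz ¬ gives 1 − 1 = 0
  Łukasiewicz value = 0
Difference: 1 − 0 = 1.00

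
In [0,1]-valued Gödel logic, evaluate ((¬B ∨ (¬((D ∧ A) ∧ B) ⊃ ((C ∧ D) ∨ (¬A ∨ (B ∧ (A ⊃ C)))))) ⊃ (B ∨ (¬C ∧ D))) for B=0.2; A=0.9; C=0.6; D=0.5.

0.20

¬B: Gödel ¬ of 0.2 = 0 (operand ≠ 0)
(D ∧ A) = min(0.5, 0.9) = 0.5
((D ∧ A) ∧ B) = min(0.5, 0.2) = 0.2
¬((D ∧ A) ∧ B): Gödel ¬ of 0.2 = 0 (operand ≠ 0)
(C ∧ D) = min(0.6, 0.5) = 0.5
¬A: Gödel ¬ of 0.9 = 0 (operand ≠ 0)
(A ⊃ C): 0.9 > 0.6, so result = 0.6
(B ∧ (A ⊃ C)) = min(0.2, 0.6) = 0.2
(¬A ∨ (B ∧ (A ⊃ C))) = max(0, 0.2) = 0.2
((C ∧ D) ∨ (¬A ∨ (B ∧ (A ⊃ C)))) = max(0.5, 0.2) = 0.5
(¬((D ∧ A) ∧ B) ⊃ ((C ∧ D) ∨ (¬A ∨ (B ∧ (A ⊃ C))))): 0 ≤ 0.5, so result = 1
(¬B ∨ (¬((D ∧ A) ∧ B) ⊃ ((C ∧ D) ∨ (¬A ∨ (B ∧ (A ⊃ C)))))) = max(0, 1) = 1
¬C: Gödel ¬ of 0.6 = 0 (operand ≠ 0)
(¬C ∧ D) = min(0, 0.5) = 0
(B ∨ (¬C ∧ D)) = max(0.2, 0) = 0.2
((¬B ∨ (¬((D ∧ A) ∧ B) ⊃ ((C ∧ D) ∨ (¬A ∨ (B ∧ (A ⊃ C)))))) ⊃ (B ∨ (¬C ∧ D))): 1 > 0.2, so result = 0.2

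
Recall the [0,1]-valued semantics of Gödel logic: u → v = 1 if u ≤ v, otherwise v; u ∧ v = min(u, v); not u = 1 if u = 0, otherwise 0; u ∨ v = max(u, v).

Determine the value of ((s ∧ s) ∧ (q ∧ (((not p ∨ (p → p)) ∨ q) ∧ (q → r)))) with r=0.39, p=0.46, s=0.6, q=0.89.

(s ∧ s) = min(0.6, 0.6) = 0.6
not p: Gödel ¬ of 0.46 = 0 (operand ≠ 0)
(p → p): 0.46 ≤ 0.46, so result = 1
(not p ∨ (p → p)) = max(0, 1) = 1
((not p ∨ (p → p)) ∨ q) = max(1, 0.89) = 1
(q → r): 0.89 > 0.39, so result = 0.39
(((not p ∨ (p → p)) ∨ q) ∧ (q → r)) = min(1, 0.39) = 0.39
(q ∧ (((not p ∨ (p → p)) ∨ q) ∧ (q → r))) = min(0.89, 0.39) = 0.39
((s ∧ s) ∧ (q ∧ (((not p ∨ (p → p)) ∨ q) ∧ (q → r)))) = min(0.6, 0.39) = 0.39

0.39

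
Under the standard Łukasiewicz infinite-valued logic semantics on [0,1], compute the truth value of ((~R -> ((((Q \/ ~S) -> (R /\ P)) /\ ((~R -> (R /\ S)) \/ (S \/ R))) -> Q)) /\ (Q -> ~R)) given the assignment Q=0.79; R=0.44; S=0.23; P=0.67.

~R: Łukasiewicz ¬ gives 1 − 0.44 = 0.56
~S: Łukasiewicz ¬ gives 1 − 0.23 = 0.77
(Q \/ ~S) = max(0.79, 0.77) = 0.79
(R /\ P) = min(0.44, 0.67) = 0.44
((Q \/ ~S) -> (R /\ P)): min(1, 1 − 0.79 + 0.44) = 0.65
~R: Łukasiewicz ¬ gives 1 − 0.44 = 0.56
(R /\ S) = min(0.44, 0.23) = 0.23
(~R -> (R /\ S)): min(1, 1 − 0.56 + 0.23) = 0.67
(S \/ R) = max(0.23, 0.44) = 0.44
((~R -> (R /\ S)) \/ (S \/ R)) = max(0.67, 0.44) = 0.67
(((Q \/ ~S) -> (R /\ P)) /\ ((~R -> (R /\ S)) \/ (S \/ R))) = min(0.65, 0.67) = 0.65
((((Q \/ ~S) -> (R /\ P)) /\ ((~R -> (R /\ S)) \/ (S \/ R))) -> Q): min(1, 1 − 0.65 + 0.79) = 1
(~R -> ((((Q \/ ~S) -> (R /\ P)) /\ ((~R -> (R /\ S)) \/ (S \/ R))) -> Q)): min(1, 1 − 0.56 + 1) = 1
~R: Łukasiewicz ¬ gives 1 − 0.44 = 0.56
(Q -> ~R): min(1, 1 − 0.79 + 0.56) = 0.77
((~R -> ((((Q \/ ~S) -> (R /\ P)) /\ ((~R -> (R /\ S)) \/ (S \/ R))) -> Q)) /\ (Q -> ~R)) = min(1, 0.77) = 0.77

0.77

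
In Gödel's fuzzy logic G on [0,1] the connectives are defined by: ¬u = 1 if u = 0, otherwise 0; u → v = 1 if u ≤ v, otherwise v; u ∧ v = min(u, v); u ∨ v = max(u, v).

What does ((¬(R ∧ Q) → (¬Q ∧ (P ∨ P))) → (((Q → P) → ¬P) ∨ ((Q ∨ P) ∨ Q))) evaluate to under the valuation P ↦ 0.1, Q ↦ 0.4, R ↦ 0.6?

0.40

(R ∧ Q) = min(0.6, 0.4) = 0.4
¬(R ∧ Q): Gödel ¬ of 0.4 = 0 (operand ≠ 0)
¬Q: Gödel ¬ of 0.4 = 0 (operand ≠ 0)
(P ∨ P) = max(0.1, 0.1) = 0.1
(¬Q ∧ (P ∨ P)) = min(0, 0.1) = 0
(¬(R ∧ Q) → (¬Q ∧ (P ∨ P))): 0 ≤ 0, so result = 1
(Q → P): 0.4 > 0.1, so result = 0.1
¬P: Gödel ¬ of 0.1 = 0 (operand ≠ 0)
((Q → P) → ¬P): 0.1 > 0, so result = 0
(Q ∨ P) = max(0.4, 0.1) = 0.4
((Q ∨ P) ∨ Q) = max(0.4, 0.4) = 0.4
(((Q → P) → ¬P) ∨ ((Q ∨ P) ∨ Q)) = max(0, 0.4) = 0.4
((¬(R ∧ Q) → (¬Q ∧ (P ∨ P))) → (((Q → P) → ¬P) ∨ ((Q ∨ P) ∨ Q))): 1 > 0.4, so result = 0.4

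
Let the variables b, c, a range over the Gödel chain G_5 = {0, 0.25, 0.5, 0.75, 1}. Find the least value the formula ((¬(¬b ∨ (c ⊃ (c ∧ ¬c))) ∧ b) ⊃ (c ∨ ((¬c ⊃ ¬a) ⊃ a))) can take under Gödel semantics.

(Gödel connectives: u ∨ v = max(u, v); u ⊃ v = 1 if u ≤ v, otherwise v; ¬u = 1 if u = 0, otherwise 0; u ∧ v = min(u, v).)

The minimum is attained at b = 0.5, c = 0.25, a = 0:
  ¬b: Gödel ¬ of 0.5 = 0 (operand ≠ 0)
  ¬c: Gödel ¬ of 0.25 = 0 (operand ≠ 0)
  (c ∧ ¬c) = min(0.25, 0) = 0
  (c ⊃ (c ∧ ¬c)): 0.25 > 0, so result = 0
  (¬b ∨ (c ⊃ (c ∧ ¬c))) = max(0, 0) = 0
  ¬(¬b ∨ (c ⊃ (c ∧ ¬c))): Gödel ¬ of 0 = 1 (operand is 0)
  (¬(¬b ∨ (c ⊃ (c ∧ ¬c))) ∧ b) = min(1, 0.5) = 0.5
  ¬c: Gödel ¬ of 0.25 = 0 (operand ≠ 0)
  ¬a: Gödel ¬ of 0 = 1 (operand is 0)
  (¬c ⊃ ¬a): 0 ≤ 1, so result = 1
  ((¬c ⊃ ¬a) ⊃ a): 1 > 0, so result = 0
  (c ∨ ((¬c ⊃ ¬a) ⊃ a)) = max(0.25, 0) = 0.25
  ((¬(¬b ∨ (c ⊃ (c ∧ ¬c))) ∧ b) ⊃ (c ∨ ((¬c ⊃ ¬a) ⊃ a))): 0.5 > 0.25, so result = 0.25
Checking all 125 assignments confirms none give a value below 0.25.

0.25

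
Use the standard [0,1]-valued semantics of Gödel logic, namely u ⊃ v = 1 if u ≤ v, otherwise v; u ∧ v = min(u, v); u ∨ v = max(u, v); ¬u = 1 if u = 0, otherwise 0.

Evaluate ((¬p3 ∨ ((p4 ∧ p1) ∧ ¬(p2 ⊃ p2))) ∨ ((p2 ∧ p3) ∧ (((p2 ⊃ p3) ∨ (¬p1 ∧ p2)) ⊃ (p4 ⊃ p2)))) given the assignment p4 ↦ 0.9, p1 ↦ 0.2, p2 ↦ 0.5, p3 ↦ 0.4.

0.40

¬p3: Gödel ¬ of 0.4 = 0 (operand ≠ 0)
(p4 ∧ p1) = min(0.9, 0.2) = 0.2
(p2 ⊃ p2): 0.5 ≤ 0.5, so result = 1
¬(p2 ⊃ p2): Gödel ¬ of 1 = 0 (operand ≠ 0)
((p4 ∧ p1) ∧ ¬(p2 ⊃ p2)) = min(0.2, 0) = 0
(¬p3 ∨ ((p4 ∧ p1) ∧ ¬(p2 ⊃ p2))) = max(0, 0) = 0
(p2 ∧ p3) = min(0.5, 0.4) = 0.4
(p2 ⊃ p3): 0.5 > 0.4, so result = 0.4
¬p1: Gödel ¬ of 0.2 = 0 (operand ≠ 0)
(¬p1 ∧ p2) = min(0, 0.5) = 0
((p2 ⊃ p3) ∨ (¬p1 ∧ p2)) = max(0.4, 0) = 0.4
(p4 ⊃ p2): 0.9 > 0.5, so result = 0.5
(((p2 ⊃ p3) ∨ (¬p1 ∧ p2)) ⊃ (p4 ⊃ p2)): 0.4 ≤ 0.5, so result = 1
((p2 ∧ p3) ∧ (((p2 ⊃ p3) ∨ (¬p1 ∧ p2)) ⊃ (p4 ⊃ p2))) = min(0.4, 1) = 0.4
((¬p3 ∨ ((p4 ∧ p1) ∧ ¬(p2 ⊃ p2))) ∨ ((p2 ∧ p3) ∧ (((p2 ⊃ p3) ∨ (¬p1 ∧ p2)) ⊃ (p4 ⊃ p2)))) = max(0, 0.4) = 0.4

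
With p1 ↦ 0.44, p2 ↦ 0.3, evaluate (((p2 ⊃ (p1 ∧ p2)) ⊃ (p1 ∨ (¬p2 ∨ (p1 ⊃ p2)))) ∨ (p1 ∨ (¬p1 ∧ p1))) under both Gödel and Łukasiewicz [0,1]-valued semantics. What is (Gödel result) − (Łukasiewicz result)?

Gödel evaluation:
  (p1 ∧ p2) = min(0.44, 0.3) = 0.3
  (p2 ⊃ (p1 ∧ p2)): 0.3 ≤ 0.3, so result = 1
  ¬p2: Gödel ¬ of 0.3 = 0 (operand ≠ 0)
  (p1 ⊃ p2): 0.44 > 0.3, so result = 0.3
  (¬p2 ∨ (p1 ⊃ p2)) = max(0, 0.3) = 0.3
  (p1 ∨ (¬p2 ∨ (p1 ⊃ p2))) = max(0.44, 0.3) = 0.44
  ((p2 ⊃ (p1 ∧ p2)) ⊃ (p1 ∨ (¬p2 ∨ (p1 ⊃ p2)))): 1 > 0.44, so result = 0.44
  ¬p1: Gödel ¬ of 0.44 = 0 (operand ≠ 0)
  (¬p1 ∧ p1) = min(0, 0.44) = 0
  (p1 ∨ (¬p1 ∧ p1)) = max(0.44, 0) = 0.44
  (((p2 ⊃ (p1 ∧ p2)) ⊃ (p1 ∨ (¬p2 ∨ (p1 ⊃ p2)))) ∨ (p1 ∨ (¬p1 ∧ p1))) = max(0.44, 0.44) = 0.44
  Gödel value = 0.44
Łukasiewicz evaluation:
  (p1 ∧ p2) = min(0.44, 0.3) = 0.3
  (p2 ⊃ (p1 ∧ p2)): min(1, 1 − 0.3 + 0.3) = 1
  ¬p2: Łukasiewicz ¬ gives 1 − 0.3 = 0.7
  (p1 ⊃ p2): min(1, 1 − 0.44 + 0.3) = 0.86
  (¬p2 ∨ (p1 ⊃ p2)) = max(0.7, 0.86) = 0.86
  (p1 ∨ (¬p2 ∨ (p1 ⊃ p2))) = max(0.44, 0.86) = 0.86
  ((p2 ⊃ (p1 ∧ p2)) ⊃ (p1 ∨ (¬p2 ∨ (p1 ⊃ p2)))): min(1, 1 − 1 + 0.86) = 0.86
  ¬p1: Łukasiewicz ¬ gives 1 − 0.44 = 0.56
  (¬p1 ∧ p1) = min(0.56, 0.44) = 0.44
  (p1 ∨ (¬p1 ∧ p1)) = max(0.44, 0.44) = 0.44
  (((p2 ⊃ (p1 ∧ p2)) ⊃ (p1 ∨ (¬p2 ∨ (p1 ⊃ p2)))) ∨ (p1 ∨ (¬p1 ∧ p1))) = max(0.86, 0.44) = 0.86
  Łukasiewicz value = 0.86
Difference: 0.44 − 0.86 = -0.42

-0.42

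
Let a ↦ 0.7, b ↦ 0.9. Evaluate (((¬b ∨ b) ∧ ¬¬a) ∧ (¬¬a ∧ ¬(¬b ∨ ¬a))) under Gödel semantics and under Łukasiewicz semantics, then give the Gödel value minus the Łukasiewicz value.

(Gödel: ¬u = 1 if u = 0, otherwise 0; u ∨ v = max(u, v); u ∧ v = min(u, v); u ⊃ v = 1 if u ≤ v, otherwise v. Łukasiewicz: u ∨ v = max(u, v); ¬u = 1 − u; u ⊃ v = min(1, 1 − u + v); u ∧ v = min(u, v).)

0.20

Gödel evaluation:
  ¬b: Gödel ¬ of 0.9 = 0 (operand ≠ 0)
  (¬b ∨ b) = max(0, 0.9) = 0.9
  ¬a: Gödel ¬ of 0.7 = 0 (operand ≠ 0)
  ¬¬a: Gödel ¬ of 0 = 1 (operand is 0)
  ((¬b ∨ b) ∧ ¬¬a) = min(0.9, 1) = 0.9
  ¬a: Gödel ¬ of 0.7 = 0 (operand ≠ 0)
  ¬¬a: Gödel ¬ of 0 = 1 (operand is 0)
  ¬b: Gödel ¬ of 0.9 = 0 (operand ≠ 0)
  ¬a: Gödel ¬ of 0.7 = 0 (operand ≠ 0)
  (¬b ∨ ¬a) = max(0, 0) = 0
  ¬(¬b ∨ ¬a): Gödel ¬ of 0 = 1 (operand is 0)
  (¬¬a ∧ ¬(¬b ∨ ¬a)) = min(1, 1) = 1
  (((¬b ∨ b) ∧ ¬¬a) ∧ (¬¬a ∧ ¬(¬b ∨ ¬a))) = min(0.9, 1) = 0.9
  Gödel value = 0.9
Łukasiewicz evaluation:
  ¬b: Łukasiewicz ¬ gives 1 − 0.9 = 0.1
  (¬b ∨ b) = max(0.1, 0.9) = 0.9
  ¬a: Łukasiewicz ¬ gives 1 − 0.7 = 0.3
  ¬¬a: Łukasiewicz ¬ gives 1 − 0.3 = 0.7
  ((¬b ∨ b) ∧ ¬¬a) = min(0.9, 0.7) = 0.7
  ¬a: Łukasiewicz ¬ gives 1 − 0.7 = 0.3
  ¬¬a: Łukasiewicz ¬ gives 1 − 0.3 = 0.7
  ¬b: Łukasiewicz ¬ gives 1 − 0.9 = 0.1
  ¬a: Łukasiewicz ¬ gives 1 − 0.7 = 0.3
  (¬b ∨ ¬a) = max(0.1, 0.3) = 0.3
  ¬(¬b ∨ ¬a): Łukasiewicz ¬ gives 1 − 0.3 = 0.7
  (¬¬a ∧ ¬(¬b ∨ ¬a)) = min(0.7, 0.7) = 0.7
  (((¬b ∨ b) ∧ ¬¬a) ∧ (¬¬a ∧ ¬(¬b ∨ ¬a))) = min(0.7, 0.7) = 0.7
  Łukasiewicz value = 0.7
Difference: 0.9 − 0.7 = 0.20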